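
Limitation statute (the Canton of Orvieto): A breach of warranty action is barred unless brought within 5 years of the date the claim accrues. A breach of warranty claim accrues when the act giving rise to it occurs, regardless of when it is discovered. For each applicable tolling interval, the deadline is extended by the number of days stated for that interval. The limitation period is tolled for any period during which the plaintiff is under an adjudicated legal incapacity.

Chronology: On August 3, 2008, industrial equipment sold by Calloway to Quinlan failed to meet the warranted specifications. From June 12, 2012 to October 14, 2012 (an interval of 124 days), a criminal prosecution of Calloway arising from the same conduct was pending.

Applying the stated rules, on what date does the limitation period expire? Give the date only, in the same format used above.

August 3, 2013

The claim accrued on August 3, 2008, the date of the act.
The untolled deadline — 5 years after August 3, 2008 — is August 3, 2013.
The pending criminal prosecution from June 12, 2012 to October 14, 2012 does not toll the period, because no stated rule makes a criminal prosecution a tolling event.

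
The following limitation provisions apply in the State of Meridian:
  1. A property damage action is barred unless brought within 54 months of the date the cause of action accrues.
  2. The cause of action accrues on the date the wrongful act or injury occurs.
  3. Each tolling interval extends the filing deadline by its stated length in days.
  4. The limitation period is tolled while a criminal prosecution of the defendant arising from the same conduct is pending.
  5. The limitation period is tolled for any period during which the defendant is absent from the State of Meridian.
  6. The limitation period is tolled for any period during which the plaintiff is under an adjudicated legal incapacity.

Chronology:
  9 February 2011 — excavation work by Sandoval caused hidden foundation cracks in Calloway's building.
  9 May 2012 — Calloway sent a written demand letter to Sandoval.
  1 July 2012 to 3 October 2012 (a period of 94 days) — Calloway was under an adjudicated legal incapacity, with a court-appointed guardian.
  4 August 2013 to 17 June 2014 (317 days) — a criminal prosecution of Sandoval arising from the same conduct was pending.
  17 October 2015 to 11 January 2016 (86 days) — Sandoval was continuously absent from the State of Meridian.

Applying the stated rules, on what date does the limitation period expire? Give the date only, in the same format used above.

18 December 2016

The claim accrued on 9 February 2011, when the wrongful act occurred.
54 months from 9 February 2011 is 9 August 2015.
Because the plaintiff's legal incapacity ran from 1 July 2012 to 3 October 2012, the deadline is extended by 94 days to 11 November 2015.
The pending criminal prosecution from 4 August 2013 to 17 June 2014 tolled the period for 317 days, extending the deadline to 23 September 2016.
The period was tolled for 86 days by the defendant's absence from the jurisdiction (17 October 2015 to 11 January 2016), pushing the deadline to 18 December 2016.
None of the other events listed affects the running of the period under the stated rules.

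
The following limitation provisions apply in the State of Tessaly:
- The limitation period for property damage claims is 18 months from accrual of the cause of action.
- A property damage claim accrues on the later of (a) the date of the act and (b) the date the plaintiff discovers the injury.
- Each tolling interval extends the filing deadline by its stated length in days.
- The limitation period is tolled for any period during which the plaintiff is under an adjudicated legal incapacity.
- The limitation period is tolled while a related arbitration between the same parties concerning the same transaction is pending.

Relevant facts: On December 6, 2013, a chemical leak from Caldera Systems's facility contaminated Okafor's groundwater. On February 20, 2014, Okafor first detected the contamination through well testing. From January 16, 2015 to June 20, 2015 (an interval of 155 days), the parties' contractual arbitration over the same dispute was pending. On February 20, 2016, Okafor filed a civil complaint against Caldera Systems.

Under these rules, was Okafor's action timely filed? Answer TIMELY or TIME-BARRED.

TIME-BARRED

Taking the later of the act (December 6, 2013) and discovery (February 20, 2014), the claim accrued on February 20, 2014.
18 months from February 20, 2014 is August 20, 2015.
The period was tolled for 155 days by the pending related arbitration (January 16, 2015 to June 20, 2015), pushing the deadline to January 22, 2016.
Filing on February 20, 2016 missed the January 22, 2016 deadline — the action is time-barred.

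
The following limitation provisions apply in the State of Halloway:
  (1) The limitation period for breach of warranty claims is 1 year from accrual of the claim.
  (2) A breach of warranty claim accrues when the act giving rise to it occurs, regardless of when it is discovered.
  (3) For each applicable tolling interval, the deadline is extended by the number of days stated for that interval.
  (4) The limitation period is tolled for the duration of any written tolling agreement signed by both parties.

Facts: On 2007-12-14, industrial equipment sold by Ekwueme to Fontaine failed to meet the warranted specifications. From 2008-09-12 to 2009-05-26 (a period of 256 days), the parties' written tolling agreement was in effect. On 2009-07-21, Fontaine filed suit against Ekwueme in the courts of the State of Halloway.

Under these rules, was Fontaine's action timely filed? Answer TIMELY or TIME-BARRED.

TIMELY

The claim accrued on 2007-12-14, the date of the act.
The untolled deadline — 1 year after 2007-12-14 — is 2008-12-14.
Because the written tolling agreement ran from 2008-09-12 to 2009-05-26, the deadline is extended by 256 days to 2009-08-27.
The 2009-07-21 filing precedes the 2009-08-27 deadline; the claim is timely.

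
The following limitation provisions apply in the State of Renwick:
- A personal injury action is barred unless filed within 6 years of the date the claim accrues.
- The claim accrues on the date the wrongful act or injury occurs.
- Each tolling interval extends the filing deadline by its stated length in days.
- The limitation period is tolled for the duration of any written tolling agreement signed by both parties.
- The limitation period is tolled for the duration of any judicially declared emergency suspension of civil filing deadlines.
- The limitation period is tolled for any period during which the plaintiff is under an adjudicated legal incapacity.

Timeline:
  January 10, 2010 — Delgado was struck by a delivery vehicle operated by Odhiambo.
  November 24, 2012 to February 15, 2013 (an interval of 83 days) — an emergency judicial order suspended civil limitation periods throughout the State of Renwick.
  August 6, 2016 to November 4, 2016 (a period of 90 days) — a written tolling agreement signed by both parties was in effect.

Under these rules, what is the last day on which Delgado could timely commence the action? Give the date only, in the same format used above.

April 2, 2016

The claim accrued on January 10, 2010, when the wrongful act occurred.
6 years from January 10, 2010 is January 10, 2016.
Because the emergency suspension of filing deadlines ran from November 24, 2012 to February 15, 2013, the deadline is extended by 83 days to April 2, 2016.
By the time the written tolling agreement began on August 6, 2016, the limitation period had already expired on April 2, 2016; that interval cannot revive it.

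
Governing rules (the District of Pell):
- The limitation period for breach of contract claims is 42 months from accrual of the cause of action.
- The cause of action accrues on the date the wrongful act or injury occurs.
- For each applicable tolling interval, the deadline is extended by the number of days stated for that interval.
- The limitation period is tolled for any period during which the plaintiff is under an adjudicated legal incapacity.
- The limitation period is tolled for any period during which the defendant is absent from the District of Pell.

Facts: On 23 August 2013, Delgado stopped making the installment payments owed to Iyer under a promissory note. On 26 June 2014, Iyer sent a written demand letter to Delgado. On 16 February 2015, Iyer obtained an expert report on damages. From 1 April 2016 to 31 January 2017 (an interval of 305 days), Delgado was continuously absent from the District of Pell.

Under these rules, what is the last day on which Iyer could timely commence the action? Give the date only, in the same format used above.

The cause of action accrued on 23 August 2013, the date of the act.
The untolled deadline — 42 months after 23 August 2013 — is 23 February 2017.
Because the defendant's absence from the jurisdiction ran from 1 April 2016 to 31 January 2017, the deadline is extended by 305 days to 25 December 2017.
Nothing else in the chronology tolls or restarts the period.

25 December 2017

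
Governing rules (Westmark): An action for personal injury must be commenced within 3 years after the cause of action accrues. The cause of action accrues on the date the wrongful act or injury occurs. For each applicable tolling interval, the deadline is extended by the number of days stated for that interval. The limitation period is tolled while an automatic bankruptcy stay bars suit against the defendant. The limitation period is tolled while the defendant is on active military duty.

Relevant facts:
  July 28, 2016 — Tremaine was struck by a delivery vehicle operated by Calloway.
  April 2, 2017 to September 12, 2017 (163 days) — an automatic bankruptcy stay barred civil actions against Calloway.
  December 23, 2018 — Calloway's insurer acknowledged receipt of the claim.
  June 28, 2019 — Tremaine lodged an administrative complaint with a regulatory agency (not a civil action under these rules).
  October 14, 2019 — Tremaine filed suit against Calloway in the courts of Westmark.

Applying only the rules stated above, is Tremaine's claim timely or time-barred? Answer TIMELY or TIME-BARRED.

The limitation period began to run on July 28, 2016.
3 years from July 28, 2016 is July 28, 2019.
The automatic bankruptcy stay from April 2, 2017 to September 12, 2017 tolled the period for 163 days, extending the deadline to January 7, 2020.
The other events in the timeline have no effect on the limitation period under the stated rules.
Tremaine filed on October 14, 2019, before the January 7, 2020 deadline, so the action is timely.

TIMELY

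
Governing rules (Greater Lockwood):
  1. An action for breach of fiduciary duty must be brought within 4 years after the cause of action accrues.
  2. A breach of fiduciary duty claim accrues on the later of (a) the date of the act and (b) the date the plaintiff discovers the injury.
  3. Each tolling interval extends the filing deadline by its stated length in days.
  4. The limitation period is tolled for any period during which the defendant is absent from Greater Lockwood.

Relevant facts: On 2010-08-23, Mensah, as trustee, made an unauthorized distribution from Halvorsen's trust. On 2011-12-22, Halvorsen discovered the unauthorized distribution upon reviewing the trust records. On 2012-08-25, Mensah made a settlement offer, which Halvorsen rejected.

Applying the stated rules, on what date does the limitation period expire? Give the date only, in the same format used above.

2015-12-22

Taking the later of the act (2010-08-23) and discovery (2011-12-22), the claim accrued on 2011-12-22.
The untolled deadline — 4 years after 2011-12-22 — is 2015-12-22.
Nothing else in the chronology tolls or restarts the period.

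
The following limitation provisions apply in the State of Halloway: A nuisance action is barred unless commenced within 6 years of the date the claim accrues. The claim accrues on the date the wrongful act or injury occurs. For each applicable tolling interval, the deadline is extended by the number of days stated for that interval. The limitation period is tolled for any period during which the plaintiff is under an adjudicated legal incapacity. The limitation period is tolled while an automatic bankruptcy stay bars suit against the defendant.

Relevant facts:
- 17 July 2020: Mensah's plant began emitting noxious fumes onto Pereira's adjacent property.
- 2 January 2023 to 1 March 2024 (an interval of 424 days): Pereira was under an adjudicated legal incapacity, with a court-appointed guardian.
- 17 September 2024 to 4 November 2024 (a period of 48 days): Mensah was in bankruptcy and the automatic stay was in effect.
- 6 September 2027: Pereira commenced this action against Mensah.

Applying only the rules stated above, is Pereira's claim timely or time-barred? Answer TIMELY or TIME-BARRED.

TIMELY

The claim accrued on 17 July 2020, when the wrongful act occurred.
Adding the 6 years base period to 17 July 2020 gives a deadline of 17 July 2026, before any tolling.
Because the plaintiff's legal incapacity ran from 2 January 2023 to 1 March 2024, the deadline is extended by 424 days to 14 September 2027.
The automatic bankruptcy stay from 17 September 2024 to 4 November 2024 tolled the period for 48 days, extending the deadline to 1 November 2027.
Pereira filed on 6 September 2027, before the 1 November 2027 deadline, so the action is timely.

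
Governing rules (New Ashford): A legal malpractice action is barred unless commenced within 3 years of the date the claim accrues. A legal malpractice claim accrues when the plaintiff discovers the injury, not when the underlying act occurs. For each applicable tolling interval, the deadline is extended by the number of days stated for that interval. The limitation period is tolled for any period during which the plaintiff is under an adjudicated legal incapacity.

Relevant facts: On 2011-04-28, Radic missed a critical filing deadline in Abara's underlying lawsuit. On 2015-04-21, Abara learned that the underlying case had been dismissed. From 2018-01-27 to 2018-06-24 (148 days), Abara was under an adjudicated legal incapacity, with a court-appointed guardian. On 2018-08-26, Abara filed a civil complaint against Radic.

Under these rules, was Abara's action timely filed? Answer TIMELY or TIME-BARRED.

Accrual is tied to discovery, so the period began on 2015-04-21 rather than on 2011-04-28 when the act occurred.
3 years from 2015-04-21 is 2018-04-21.
Because the plaintiff's legal incapacity ran from 2018-01-27 to 2018-06-24, the deadline is extended by 148 days to 2018-09-16.
The 2018-08-26 filing precedes the 2018-09-16 deadline; the claim is timely.

TIMELY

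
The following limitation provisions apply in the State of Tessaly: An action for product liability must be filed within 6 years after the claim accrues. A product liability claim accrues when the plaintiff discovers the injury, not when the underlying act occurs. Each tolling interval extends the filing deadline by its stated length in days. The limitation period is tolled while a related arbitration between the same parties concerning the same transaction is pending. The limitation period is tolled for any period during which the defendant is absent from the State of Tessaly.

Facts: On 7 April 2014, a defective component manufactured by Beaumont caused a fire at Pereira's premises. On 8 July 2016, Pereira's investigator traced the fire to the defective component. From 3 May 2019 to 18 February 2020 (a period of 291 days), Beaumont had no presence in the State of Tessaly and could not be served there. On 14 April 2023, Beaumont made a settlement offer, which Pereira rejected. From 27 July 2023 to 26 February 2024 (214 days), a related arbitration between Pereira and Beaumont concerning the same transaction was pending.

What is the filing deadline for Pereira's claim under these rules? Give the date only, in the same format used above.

25 April 2023

Under the discovery rule, the claim accrued on 8 July 2016, when Pereira discovered the injury — not on the 7 April 2014 date of the underlying act.
Adding the 6 years base period to 8 July 2016 gives a deadline of 8 July 2022, before any tolling.
Because the defendant's absence from the jurisdiction ran from 3 May 2019 to 18 February 2020, the deadline is extended by 291 days to 25 April 2023.
The pending related arbitration starting 27 July 2023 came too late — the period had run on 25 April 2023 — and so does not extend the deadline.
The other events in the timeline have no effect on the limitation period under the stated rules.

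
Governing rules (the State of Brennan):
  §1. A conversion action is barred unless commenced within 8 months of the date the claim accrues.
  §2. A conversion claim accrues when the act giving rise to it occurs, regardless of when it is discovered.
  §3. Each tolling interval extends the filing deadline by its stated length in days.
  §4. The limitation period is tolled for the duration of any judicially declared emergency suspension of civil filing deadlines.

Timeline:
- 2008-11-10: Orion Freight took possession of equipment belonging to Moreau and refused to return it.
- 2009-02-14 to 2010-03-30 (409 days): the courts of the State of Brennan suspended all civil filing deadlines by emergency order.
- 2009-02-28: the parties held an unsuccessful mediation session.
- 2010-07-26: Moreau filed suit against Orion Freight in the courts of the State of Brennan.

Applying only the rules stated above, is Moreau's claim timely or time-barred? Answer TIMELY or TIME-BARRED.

TIMELY

The claim accrued on 2008-11-10, when the wrongful act occurred.
8 months from 2008-11-10 is 2009-07-10.
The period was tolled for 409 days by the emergency suspension of filing deadlines (2009-02-14 to 2010-03-30), pushing the deadline to 2010-08-23.
None of the other events listed affects the running of the period under the stated rules.
Moreau filed on 2010-07-26, before the 2010-08-23 deadline, so the action is timely.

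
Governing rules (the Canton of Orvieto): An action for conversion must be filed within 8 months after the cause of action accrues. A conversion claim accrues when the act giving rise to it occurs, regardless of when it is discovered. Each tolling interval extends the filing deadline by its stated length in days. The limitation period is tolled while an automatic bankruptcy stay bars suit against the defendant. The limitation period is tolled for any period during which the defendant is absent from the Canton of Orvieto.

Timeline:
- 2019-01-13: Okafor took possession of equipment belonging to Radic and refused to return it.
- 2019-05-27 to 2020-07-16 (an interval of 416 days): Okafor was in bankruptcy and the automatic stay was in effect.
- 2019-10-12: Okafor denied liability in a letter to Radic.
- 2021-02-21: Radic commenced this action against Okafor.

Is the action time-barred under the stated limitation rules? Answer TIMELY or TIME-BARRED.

TIME-BARRED

The cause of action accrued on 2019-01-13, the date of the act.
Adding the 8 months base period to 2019-01-13 gives a deadline of 2019-09-13, before any tolling.
Because the automatic bankruptcy stay ran from 2019-05-27 to 2020-07-16, the deadline is extended by 416 days to 2020-11-02.
None of the other events listed affects the running of the period under the stated rules.
Radic filed on 2021-02-21, after the 2020-11-02 deadline, so the action is time-barred.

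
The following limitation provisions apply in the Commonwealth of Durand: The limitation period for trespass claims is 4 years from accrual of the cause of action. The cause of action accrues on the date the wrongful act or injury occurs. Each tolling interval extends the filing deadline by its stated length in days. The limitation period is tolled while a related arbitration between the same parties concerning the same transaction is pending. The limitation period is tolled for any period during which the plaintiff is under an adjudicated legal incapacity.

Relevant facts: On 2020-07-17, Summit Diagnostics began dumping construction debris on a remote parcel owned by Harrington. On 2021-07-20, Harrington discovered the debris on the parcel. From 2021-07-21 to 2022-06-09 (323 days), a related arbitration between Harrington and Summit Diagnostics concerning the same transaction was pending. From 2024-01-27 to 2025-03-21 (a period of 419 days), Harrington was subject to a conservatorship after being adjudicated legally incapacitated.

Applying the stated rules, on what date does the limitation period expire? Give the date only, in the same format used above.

2026-07-29

The claim accrued on 2020-07-17, when the wrongful act occurred; under the stated occurrence rule the 2021-07-20 discovery does not delay accrual.
Adding the 4 years base period to 2020-07-17 gives a deadline of 2024-07-17, before any tolling.
Because the pending related arbitration ran from 2021-07-21 to 2022-06-09, the deadline is extended by 323 days to 2025-06-05.
The plaintiff's legal incapacity from 2024-01-27 to 2025-03-21 tolled the period for 419 days, extending the deadline to 2026-07-29.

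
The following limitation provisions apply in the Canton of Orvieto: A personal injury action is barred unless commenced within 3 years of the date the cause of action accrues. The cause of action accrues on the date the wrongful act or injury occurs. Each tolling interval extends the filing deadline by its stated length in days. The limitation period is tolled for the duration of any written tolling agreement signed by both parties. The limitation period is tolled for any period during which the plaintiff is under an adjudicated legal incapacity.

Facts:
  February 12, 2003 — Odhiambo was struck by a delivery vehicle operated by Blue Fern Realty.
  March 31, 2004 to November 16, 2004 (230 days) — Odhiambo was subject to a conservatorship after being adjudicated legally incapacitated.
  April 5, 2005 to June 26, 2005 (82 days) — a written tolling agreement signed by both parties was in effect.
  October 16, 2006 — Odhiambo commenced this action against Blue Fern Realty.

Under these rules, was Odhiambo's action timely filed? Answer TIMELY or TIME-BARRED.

TIMELY

The claim accrued on February 12, 2003, when the wrongful act occurred.
The untolled deadline — 3 years after February 12, 2003 — is February 12, 2006.
The plaintiff's legal incapacity from March 31, 2004 to November 16, 2004 tolled the period for 230 days, extending the deadline to September 30, 2006.
The period was tolled for 82 days by the written tolling agreement (April 5, 2005 to June 26, 2005), pushing the deadline to December 21, 2006.
Odhiambo filed on October 16, 2006, before the December 21, 2006 deadline, so the action is timely.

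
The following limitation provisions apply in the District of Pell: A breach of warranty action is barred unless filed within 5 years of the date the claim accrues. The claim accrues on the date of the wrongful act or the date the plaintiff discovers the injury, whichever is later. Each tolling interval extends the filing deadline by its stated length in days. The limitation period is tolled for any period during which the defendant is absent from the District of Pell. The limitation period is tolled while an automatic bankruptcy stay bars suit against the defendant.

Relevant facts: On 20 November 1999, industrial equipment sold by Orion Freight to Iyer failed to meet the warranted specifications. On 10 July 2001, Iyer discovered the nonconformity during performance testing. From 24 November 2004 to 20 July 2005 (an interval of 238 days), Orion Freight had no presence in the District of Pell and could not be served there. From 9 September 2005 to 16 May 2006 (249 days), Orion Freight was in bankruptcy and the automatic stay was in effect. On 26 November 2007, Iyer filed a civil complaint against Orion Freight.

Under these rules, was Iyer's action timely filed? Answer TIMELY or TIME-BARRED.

TIME-BARRED

The claim accrued on 10 July 2001 — the later of the 20 November 1999 act and the 10 July 2001 discovery.
The untolled deadline — 5 years after 10 July 2001 — is 10 July 2006.
The period was tolled for 238 days by the defendant's absence from the jurisdiction (24 November 2004 to 20 July 2005), pushing the deadline to 5 March 2007.
The period was tolled for 249 days by the automatic bankruptcy stay (9 September 2005 to 16 May 2006), pushing the deadline to 9 November 2007.
Filing on 26 November 2007 missed the 9 November 2007 deadline — the action is time-barred.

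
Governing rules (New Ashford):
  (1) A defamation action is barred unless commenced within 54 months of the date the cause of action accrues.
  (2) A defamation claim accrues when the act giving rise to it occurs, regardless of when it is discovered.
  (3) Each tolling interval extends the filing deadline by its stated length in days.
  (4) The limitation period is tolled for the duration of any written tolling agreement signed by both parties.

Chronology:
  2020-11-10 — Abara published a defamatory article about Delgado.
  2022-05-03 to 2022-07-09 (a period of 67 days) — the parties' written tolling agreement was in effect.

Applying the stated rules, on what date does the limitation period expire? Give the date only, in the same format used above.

The claim accrued on 2020-11-10, when the wrongful act occurred.
54 months from 2020-11-10 is 2025-05-10.
Because the written tolling agreement ran from 2022-05-03 to 2022-07-09, the deadline is extended by 67 days to 2025-07-16.

2025-07-16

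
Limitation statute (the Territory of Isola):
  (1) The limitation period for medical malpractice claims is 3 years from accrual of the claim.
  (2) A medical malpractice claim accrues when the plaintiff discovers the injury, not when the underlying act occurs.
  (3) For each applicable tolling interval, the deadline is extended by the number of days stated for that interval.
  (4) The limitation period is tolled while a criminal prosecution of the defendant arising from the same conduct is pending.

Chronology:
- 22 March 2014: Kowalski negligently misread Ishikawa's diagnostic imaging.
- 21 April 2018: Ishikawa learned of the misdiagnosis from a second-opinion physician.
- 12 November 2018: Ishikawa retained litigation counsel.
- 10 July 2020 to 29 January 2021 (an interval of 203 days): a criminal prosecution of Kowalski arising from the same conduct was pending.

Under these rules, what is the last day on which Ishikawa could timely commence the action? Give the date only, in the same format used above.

Accrual is tied to discovery, so the period began on 21 April 2018 rather than on 22 March 2014 when the act occurred.
Adding the 3 years base period to 21 April 2018 gives a deadline of 21 April 2021, before any tolling.
The pending criminal prosecution from 10 July 2020 to 29 January 2021 tolled the period for 203 days, extending the deadline to 10 November 2021.
The other events in the timeline have no effect on the limitation period under the stated rules.

10 November 2021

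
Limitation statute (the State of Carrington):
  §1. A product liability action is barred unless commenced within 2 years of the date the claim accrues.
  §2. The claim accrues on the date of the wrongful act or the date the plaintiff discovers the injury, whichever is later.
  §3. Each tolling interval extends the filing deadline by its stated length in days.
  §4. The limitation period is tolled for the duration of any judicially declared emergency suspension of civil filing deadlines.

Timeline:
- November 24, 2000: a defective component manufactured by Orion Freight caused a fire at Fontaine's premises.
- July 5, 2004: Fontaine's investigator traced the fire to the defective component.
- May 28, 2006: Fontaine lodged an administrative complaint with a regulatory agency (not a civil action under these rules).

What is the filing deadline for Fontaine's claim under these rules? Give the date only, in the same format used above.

Taking the later of the act (November 24, 2000) and discovery (July 5, 2004), the claim accrued on July 5, 2004.
Adding the 2 years base period to July 5, 2004 gives a deadline of July 5, 2006, before any tolling.
Nothing else in the chronology tolls or restarts the period.

July 5, 2006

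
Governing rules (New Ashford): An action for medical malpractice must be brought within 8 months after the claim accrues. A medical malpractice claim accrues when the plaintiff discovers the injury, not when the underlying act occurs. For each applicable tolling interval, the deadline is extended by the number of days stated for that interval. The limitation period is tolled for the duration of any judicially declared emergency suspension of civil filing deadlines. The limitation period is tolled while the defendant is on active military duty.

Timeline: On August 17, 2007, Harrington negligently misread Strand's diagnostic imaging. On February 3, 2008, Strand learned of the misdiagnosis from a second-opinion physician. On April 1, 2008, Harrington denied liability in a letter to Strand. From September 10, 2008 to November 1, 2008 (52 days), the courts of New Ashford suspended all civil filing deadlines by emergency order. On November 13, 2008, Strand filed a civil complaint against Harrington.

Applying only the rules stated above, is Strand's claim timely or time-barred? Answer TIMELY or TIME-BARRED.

The claim did not accrue until Strand discovered the injury on February 3, 2008; the August 17, 2007 act date does not start the clock under the stated rule.
Adding the 8 months base period to February 3, 2008 gives a deadline of October 3, 2008, before any tolling.
The emergency suspension of filing deadlines from September 10, 2008 to November 1, 2008 tolled the period for 52 days, extending the deadline to November 24, 2008.
The other events in the timeline have no effect on the limitation period under the stated rules.
Strand filed on November 13, 2008, before the November 24, 2008 deadline, so the action is timely.

TIMELY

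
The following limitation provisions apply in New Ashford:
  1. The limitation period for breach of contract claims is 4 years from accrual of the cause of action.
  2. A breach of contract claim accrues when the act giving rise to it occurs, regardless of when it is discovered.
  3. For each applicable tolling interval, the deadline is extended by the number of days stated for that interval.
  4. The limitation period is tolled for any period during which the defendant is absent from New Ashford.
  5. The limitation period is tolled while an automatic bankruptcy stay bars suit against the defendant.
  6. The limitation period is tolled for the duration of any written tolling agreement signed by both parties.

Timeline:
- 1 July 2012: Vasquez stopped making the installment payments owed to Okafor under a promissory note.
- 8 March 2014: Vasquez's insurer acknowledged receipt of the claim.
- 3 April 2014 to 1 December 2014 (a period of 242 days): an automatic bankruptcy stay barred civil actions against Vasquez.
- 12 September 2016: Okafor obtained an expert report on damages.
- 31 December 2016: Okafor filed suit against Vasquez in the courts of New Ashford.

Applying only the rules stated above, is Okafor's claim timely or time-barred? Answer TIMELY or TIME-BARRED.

TIMELY

The claim accrued on 1 July 2012, when the wrongful act occurred.
Adding the 4 years base period to 1 July 2012 gives a deadline of 1 July 2016, before any tolling.
The automatic bankruptcy stay from 3 April 2014 to 1 December 2014 tolled the period for 242 days, extending the deadline to 28 February 2017.
None of the other events listed affects the running of the period under the stated rules.
Filing on 31 December 2016 beat the 28 February 2017 deadline — the action is timely.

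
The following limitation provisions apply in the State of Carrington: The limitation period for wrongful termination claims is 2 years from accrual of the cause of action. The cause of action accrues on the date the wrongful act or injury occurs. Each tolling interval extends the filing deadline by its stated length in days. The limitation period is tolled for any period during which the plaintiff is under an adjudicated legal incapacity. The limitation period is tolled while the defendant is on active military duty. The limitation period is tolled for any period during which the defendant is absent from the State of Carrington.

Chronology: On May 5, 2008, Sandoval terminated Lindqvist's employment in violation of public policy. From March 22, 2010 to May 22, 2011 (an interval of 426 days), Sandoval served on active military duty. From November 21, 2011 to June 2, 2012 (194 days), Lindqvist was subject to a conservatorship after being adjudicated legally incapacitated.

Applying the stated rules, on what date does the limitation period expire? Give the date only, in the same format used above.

July 5, 2011

The claim accrued on May 5, 2008, when the wrongful act occurred.
The untolled deadline — 2 years after May 5, 2008 — is May 5, 2010.
The defendant's active military service from March 22, 2010 to May 22, 2011 tolled the period for 426 days, extending the deadline to July 5, 2011.
The plaintiff's legal incapacity starting November 21, 2011 came too late — the period had run on July 5, 2011 — and so does not extend the deadline.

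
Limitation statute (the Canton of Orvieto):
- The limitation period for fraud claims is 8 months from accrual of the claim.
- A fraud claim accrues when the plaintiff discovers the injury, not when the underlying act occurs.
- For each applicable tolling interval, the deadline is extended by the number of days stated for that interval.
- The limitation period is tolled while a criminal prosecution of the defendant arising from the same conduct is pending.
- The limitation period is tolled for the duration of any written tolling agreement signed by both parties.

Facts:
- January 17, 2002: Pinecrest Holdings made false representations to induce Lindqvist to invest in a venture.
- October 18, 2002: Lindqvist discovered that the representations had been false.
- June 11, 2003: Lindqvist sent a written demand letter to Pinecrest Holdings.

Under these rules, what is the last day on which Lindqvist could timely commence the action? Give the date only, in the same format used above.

Under the discovery rule, the claim accrued on October 18, 2002, when Lindqvist discovered the injury — not on the January 17, 2002 date of the underlying act.
Adding the 8 months base period to October 18, 2002 gives a deadline of June 18, 2003, before any tolling.
Nothing else in the chronology tolls or restarts the period.

June 18, 2003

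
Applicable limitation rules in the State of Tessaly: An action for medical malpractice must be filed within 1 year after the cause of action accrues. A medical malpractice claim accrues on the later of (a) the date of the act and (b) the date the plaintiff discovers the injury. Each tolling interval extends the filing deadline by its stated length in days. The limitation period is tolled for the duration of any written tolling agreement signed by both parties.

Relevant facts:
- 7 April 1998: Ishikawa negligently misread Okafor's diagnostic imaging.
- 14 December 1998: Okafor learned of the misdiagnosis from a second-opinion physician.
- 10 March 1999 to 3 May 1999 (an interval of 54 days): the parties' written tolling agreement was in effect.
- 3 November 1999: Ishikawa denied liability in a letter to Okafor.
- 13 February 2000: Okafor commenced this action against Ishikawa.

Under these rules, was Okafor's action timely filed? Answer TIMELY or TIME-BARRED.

The claim accrued on 14 December 1998 — the later of the 7 April 1998 act and the 14 December 1998 discovery.
1 year from 14 December 1998 is 14 December 1999.
Because the written tolling agreement ran from 10 March 1999 to 3 May 1999, the deadline is extended by 54 days to 6 February 2000.
Nothing else in the chronology tolls or restarts the period.
The 13 February 2000 filing falls after the 6 February 2000 deadline; the claim is time-barred.

TIME-BARRED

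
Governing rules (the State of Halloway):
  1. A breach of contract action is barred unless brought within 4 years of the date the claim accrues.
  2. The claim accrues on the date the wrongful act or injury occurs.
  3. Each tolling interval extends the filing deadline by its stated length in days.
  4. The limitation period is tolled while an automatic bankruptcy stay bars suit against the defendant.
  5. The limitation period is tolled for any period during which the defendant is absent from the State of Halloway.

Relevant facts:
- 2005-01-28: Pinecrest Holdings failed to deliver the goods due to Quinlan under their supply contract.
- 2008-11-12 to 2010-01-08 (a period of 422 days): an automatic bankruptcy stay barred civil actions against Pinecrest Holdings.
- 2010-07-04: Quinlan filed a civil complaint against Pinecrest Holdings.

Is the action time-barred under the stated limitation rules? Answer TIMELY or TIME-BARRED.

The claim accrued on 2005-01-28, the date of the act.
The untolled deadline — 4 years after 2005-01-28 — is 2009-01-28.
The automatic bankruptcy stay from 2008-11-12 to 2010-01-08 tolled the period for 422 days, extending the deadline to 2010-03-26.
Quinlan filed on 2010-07-04, after the 2010-03-26 deadline, so the action is time-barred.

TIME-BARRED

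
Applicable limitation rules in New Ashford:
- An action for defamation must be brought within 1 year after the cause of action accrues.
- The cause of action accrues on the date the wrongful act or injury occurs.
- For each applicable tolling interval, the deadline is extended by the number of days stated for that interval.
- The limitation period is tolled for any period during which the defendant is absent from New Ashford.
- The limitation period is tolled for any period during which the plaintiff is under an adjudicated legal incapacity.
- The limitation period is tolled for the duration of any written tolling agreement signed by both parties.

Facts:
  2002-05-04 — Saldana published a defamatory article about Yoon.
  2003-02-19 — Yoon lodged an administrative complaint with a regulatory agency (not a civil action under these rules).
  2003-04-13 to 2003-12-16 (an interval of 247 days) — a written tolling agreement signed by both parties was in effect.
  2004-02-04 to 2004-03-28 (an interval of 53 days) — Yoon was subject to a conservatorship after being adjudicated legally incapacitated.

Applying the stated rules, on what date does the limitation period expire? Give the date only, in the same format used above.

2004-01-06

The limitation period began to run on 2002-05-04.
Adding the 1 year base period to 2002-05-04 gives a deadline of 2003-05-04, before any tolling.
The written tolling agreement from 2003-04-13 to 2003-12-16 tolled the period for 247 days, extending the deadline to 2004-01-06.
By the time the plaintiff's legal incapacity began on 2004-02-04, the limitation period had already expired on 2004-01-06; that interval cannot revive it.
None of the other events listed affects the running of the period under the stated rules.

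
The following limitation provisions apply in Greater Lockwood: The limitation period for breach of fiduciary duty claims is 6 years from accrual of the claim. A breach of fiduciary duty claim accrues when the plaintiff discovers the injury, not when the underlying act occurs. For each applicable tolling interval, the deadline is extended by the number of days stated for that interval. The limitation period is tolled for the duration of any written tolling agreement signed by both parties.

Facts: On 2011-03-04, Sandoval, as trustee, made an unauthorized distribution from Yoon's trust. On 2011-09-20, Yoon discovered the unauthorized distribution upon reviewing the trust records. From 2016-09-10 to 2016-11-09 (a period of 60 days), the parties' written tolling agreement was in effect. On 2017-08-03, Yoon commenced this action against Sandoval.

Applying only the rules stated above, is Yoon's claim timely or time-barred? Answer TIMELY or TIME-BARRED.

TIMELY

The claim did not accrue until Yoon discovered the injury on 2011-09-20; the 2011-03-04 act date does not start the clock under the stated rule.
6 years from 2011-09-20 is 2017-09-20.
The written tolling agreement from 2016-09-10 to 2016-11-09 tolled the period for 60 days, extending the deadline to 2017-11-19.
The 2017-08-03 filing precedes the 2017-11-19 deadline; the claim is timely.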